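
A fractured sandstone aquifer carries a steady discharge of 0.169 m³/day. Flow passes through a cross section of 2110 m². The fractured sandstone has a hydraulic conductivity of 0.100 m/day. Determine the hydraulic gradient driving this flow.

From Q = K·A·i, i = Q / (K·A) = 0.169 / (0.1000 × 2110) = 0.0008009.

0.000801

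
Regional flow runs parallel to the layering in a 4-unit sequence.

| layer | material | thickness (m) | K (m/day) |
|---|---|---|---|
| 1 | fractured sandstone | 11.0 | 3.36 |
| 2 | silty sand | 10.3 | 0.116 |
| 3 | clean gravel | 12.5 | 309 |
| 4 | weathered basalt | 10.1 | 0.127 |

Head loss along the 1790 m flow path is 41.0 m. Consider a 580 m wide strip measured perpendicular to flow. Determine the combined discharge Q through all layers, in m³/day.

51800

Flow is parallel to layering, so each bed carries its own Darcy discharge and the transmissivities add.
Σ(K_i·b_i) = 3.36×11.0 + 0.116×10.3 + 309×12.5 + 0.127×10.1 = 3902 m²/day.
Hydraulic gradient i = Δh / L = 41.0 / 1790 = 0.02291.
Q = Σ(K_i·b_i) · W · i = 3902 × 580 × 0.02291 = 51837 m³/day.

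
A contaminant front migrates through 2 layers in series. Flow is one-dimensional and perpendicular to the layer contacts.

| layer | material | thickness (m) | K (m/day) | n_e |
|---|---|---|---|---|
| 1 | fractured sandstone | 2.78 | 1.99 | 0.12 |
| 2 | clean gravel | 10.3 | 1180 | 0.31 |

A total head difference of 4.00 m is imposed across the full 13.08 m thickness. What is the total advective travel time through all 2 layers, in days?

1.24

With flow normal to the layers, continuity requires the same specific discharge q through every layer.
Σ(b_i/K_i) = 2.78/1.99 + 10.3/1180 = 1.406 d.
q = Δh / Σ(b_i/K_i) = 4.00 / 1.406 = 2.846 m/day.
In each layer the seepage velocity is v_i = q/n_i, so the layer transit time is t_i = b_i·n_i / q:
  layer 1 (fractured sandstone): t_1 = 2.78 × 0.12 / 2.846 = 0.1172 d
  layer 2 (clean gravel): t_2 = 10.3 × 0.31 / 2.846 = 1.122 d
Total t = Σ t_i = 1.239 days.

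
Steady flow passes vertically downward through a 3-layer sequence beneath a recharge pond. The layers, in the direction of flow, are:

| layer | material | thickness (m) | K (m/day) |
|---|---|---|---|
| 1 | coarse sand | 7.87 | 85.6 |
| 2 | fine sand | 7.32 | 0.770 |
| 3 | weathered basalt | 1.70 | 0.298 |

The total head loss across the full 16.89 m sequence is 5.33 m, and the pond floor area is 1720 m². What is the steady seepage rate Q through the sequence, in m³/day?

Flow is perpendicular to layering, so the layers act in series and the equivalent K is the thickness-weighted harmonic mean.
Total thickness L = 7.87 + 7.32 + 1.70 = 16.89 m.
Σ(b_i/K_i) = 7.87/85.6 + 7.32/0.770 + 1.70/0.298 = 15.30 d.
K_eq = L / Σ(b_i/K_i) = 16.89 / 15.30 = 1.104 m/day.
Q = K_eq · A · (Δh/L) = 1.104 × 1720 × (5.33/16.89) = 599.1 m³/day.

599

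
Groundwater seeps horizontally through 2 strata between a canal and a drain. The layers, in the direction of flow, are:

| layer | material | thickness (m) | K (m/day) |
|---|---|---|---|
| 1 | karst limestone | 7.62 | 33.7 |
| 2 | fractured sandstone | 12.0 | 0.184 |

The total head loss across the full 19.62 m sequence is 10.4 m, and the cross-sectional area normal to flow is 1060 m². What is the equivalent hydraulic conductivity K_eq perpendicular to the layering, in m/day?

0.300

Flow is perpendicular to layering, so the layers act in series and the equivalent K is the thickness-weighted harmonic mean.
Total thickness L = 7.62 + 12.0 = 19.62 m.
Σ(b_i/K_i) = 7.62/33.7 + 12.0/0.184 = 65.44 d.
K_eq = L / Σ(b_i/K_i) = 19.62 / 65.44 = 0.2998 m/day.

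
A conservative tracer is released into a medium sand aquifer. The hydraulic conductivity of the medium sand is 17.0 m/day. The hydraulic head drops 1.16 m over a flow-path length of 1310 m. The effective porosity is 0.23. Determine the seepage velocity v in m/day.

0.0654

Hydraulic gradient i = Δh / L = 1.16 / 1310 = 0.0008855.
Darcy flux q = K · i = 17.00 × 0.0008855 = 0.01505 m/day.
Seepage velocity v = q / n_e = 0.01505 / 0.23 = 0.06545 m/day.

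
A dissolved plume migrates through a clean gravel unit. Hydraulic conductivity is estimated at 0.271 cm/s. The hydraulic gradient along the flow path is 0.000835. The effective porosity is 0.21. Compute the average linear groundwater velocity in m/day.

0.931

Convert K: 0.271 cm/s × 864 = 234.1 m/day.
Hydraulic gradient i = 0.000835.
Darcy flux q = K · i = 234.1 × 0.0008350 = 0.1955 m/day.
Seepage velocity v = q / n_e = 0.1955 / 0.21 = 0.9310 m/day.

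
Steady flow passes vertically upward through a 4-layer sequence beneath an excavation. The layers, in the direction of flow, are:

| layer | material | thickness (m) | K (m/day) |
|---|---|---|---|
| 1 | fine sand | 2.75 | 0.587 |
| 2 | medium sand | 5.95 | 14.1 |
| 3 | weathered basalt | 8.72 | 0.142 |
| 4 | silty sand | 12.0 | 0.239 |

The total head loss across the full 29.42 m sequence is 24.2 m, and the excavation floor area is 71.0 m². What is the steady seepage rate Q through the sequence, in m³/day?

Flow is perpendicular to layering, so the layers act in series and the equivalent K is the thickness-weighted harmonic mean.
Total thickness L = 2.75 + 5.95 + 8.72 + 12.0 = 29.42 m.
Σ(b_i/K_i) = 2.75/0.587 + 5.95/14.1 + 8.72/0.142 + 12.0/0.239 = 116.7 d.
K_eq = L / Σ(b_i/K_i) = 29.42 / 116.7 = 0.2520 m/day.
Q = K_eq · A · (Δh/L) = 0.2520 × 71.0 × (24.2/29.42) = 14.72 m³/day.

14.7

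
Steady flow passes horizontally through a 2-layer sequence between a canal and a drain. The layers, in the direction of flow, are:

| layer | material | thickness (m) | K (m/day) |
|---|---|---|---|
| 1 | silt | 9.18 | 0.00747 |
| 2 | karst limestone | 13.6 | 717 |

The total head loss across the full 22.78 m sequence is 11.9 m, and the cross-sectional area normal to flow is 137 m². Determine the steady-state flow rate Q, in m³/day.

1.33

Flow is perpendicular to layering, so the layers act in series and the equivalent K is the thickness-weighted harmonic mean.
Total thickness L = 9.18 + 13.6 = 22.78 m.
Σ(b_i/K_i) = 9.18/0.00747 + 13.6/717 = 1229 d.
K_eq = L / Σ(b_i/K_i) = 22.78 / 1229 = 0.01854 m/day.
Q = K_eq · A · (Δh/L) = 0.01854 × 137 × (11.9/22.78) = 1.327 m³/day.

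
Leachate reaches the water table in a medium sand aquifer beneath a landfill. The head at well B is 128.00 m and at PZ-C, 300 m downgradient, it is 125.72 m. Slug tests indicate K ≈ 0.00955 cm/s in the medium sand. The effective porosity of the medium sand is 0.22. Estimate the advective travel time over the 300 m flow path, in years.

2.88

Convert K: 0.00955 cm/s × 864 = 8.251 m/day.
Hydraulic gradient i = (128.00 − 125.72) / 300 = 2.28 / 300 = 0.007600.
Darcy flux q = K · i = 8.251 × 0.007600 = 0.06271 m/day.
Seepage velocity v = q / n_e = 0.06271 / 0.22 = 0.2850 m/day.
Travel time t = L / v = 300 / 0.2850 = 1052 days = 2.882 years.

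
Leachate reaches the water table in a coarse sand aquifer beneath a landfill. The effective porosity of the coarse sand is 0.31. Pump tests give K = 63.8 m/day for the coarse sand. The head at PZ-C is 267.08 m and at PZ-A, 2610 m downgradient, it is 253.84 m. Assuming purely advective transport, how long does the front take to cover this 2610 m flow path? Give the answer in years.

Hydraulic gradient i = (267.08 − 253.84) / 2610 = 13.24 / 2610 = 0.005073.
Darcy flux q = K · i = 63.80 × 0.005073 = 0.3236 m/day.
Seepage velocity v = q / n_e = 0.3236 / 0.31 = 1.044 m/day.
Travel time t = L / v = 2610 / 1.044 = 2500 days = 6.845 years.

6.84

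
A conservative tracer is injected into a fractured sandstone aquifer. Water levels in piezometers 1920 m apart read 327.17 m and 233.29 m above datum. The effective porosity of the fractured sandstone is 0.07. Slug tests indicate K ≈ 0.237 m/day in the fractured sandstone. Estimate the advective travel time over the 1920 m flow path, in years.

31.8

Hydraulic gradient i = (327.17 − 233.29) / 1920 = 93.88 / 1920 = 0.04890.
Darcy flux q = K · i = 0.2370 × 0.04890 = 0.01159 m/day.
Seepage velocity v = q / n_e = 0.01159 / 0.07 = 0.1655 m/day.
Travel time t = L / v = 1920 / 0.1655 = 11598 days = 31.75 years.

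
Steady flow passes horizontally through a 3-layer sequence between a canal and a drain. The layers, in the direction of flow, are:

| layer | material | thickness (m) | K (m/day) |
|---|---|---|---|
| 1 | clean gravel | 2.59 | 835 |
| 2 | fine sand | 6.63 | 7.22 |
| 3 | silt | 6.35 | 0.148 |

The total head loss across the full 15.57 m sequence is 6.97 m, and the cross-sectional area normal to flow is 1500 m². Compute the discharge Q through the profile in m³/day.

239

Flow is perpendicular to layering, so the layers act in series and the equivalent K is the thickness-weighted harmonic mean.
Total thickness L = 2.59 + 6.63 + 6.35 = 15.57 m.
Σ(b_i/K_i) = 2.59/835 + 6.63/7.22 + 6.35/0.148 = 43.83 d.
K_eq = L / Σ(b_i/K_i) = 15.57 / 43.83 = 0.3553 m/day.
Q = K_eq · A · (Δh/L) = 0.3553 × 1500 × (6.97/15.57) = 238.6 m³/day.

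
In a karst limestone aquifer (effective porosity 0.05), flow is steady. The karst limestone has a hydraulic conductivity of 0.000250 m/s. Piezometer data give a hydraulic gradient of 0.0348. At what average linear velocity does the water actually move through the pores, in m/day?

15.0

Convert K: 0.000250 m/s × 86400 = 21.60 m/day.
Hydraulic gradient i = 0.0348.
Darcy flux q = K · i = 21.60 × 0.03480 = 0.7517 m/day.
Seepage velocity v = q / n_e = 0.7517 / 0.05 = 15.03 m/day.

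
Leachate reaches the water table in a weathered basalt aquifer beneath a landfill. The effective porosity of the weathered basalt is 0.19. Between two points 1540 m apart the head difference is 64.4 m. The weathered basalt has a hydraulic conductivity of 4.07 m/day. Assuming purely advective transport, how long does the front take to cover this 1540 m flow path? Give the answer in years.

4.71

Hydraulic gradient i = Δh / L = 64.4 / 1540 = 0.04182.
Darcy flux q = K · i = 4.070 × 0.04182 = 0.1702 m/day.
Seepage velocity v = q / n_e = 0.1702 / 0.19 = 0.8958 m/day.
Travel time t = L / v = 1540 / 0.8958 = 1719 days = 4.707 years.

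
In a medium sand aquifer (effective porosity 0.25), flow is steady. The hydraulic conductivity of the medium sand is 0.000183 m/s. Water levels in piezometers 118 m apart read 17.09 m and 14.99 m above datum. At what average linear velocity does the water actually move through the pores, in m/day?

1.13

Convert K: 0.000183 m/s × 86400 = 15.81 m/day.
Hydraulic gradient i = (17.09 − 14.99) / 118 = 2.1 / 118 = 0.01780.
Darcy flux q = K · i = 15.81 × 0.01780 = 0.2814 m/day.
Seepage velocity v = q / n_e = 0.2814 / 0.25 = 1.126 m/day.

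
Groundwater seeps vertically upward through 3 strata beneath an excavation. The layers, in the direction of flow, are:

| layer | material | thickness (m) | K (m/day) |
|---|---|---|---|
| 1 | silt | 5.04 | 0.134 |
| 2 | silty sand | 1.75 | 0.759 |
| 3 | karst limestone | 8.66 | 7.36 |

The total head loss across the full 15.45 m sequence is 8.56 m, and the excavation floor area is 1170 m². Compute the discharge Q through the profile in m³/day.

244

Flow is perpendicular to layering, so the layers act in series and the equivalent K is the thickness-weighted harmonic mean.
Total thickness L = 5.04 + 1.75 + 8.66 = 15.45 m.
Σ(b_i/K_i) = 5.04/0.134 + 1.75/0.759 + 8.66/7.36 = 41.09 d.
K_eq = L / Σ(b_i/K_i) = 15.45 / 41.09 = 0.3760 m/day.
Q = K_eq · A · (Δh/L) = 0.3760 × 1170 × (8.56/15.45) = 243.7 m³/day.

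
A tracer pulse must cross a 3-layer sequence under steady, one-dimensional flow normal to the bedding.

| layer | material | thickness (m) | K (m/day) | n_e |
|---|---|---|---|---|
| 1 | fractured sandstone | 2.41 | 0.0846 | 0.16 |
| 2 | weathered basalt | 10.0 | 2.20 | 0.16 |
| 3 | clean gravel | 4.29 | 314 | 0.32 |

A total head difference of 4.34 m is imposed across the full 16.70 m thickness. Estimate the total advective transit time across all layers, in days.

With flow normal to the layers, continuity requires the same specific discharge q through every layer.
Σ(b_i/K_i) = 2.41/0.0846 + 10.0/2.20 + 4.29/314 = 33.05 d.
q = Δh / Σ(b_i/K_i) = 4.34 / 33.05 = 0.1313 m/day.
In each layer the seepage velocity is v_i = q/n_i, so the layer transit time is t_i = b_i·n_i / q:
  layer 1 (fractured sandstone): t_1 = 2.41 × 0.16 / 0.1313 = 2.936 d
  layer 2 (weathered basalt): t_2 = 10.0 × 0.16 / 0.1313 = 12.18 d
  layer 3 (clean gravel): t_3 = 4.29 × 0.32 / 0.1313 = 10.45 d
Total t = Σ t_i = 25.57 days.

25.6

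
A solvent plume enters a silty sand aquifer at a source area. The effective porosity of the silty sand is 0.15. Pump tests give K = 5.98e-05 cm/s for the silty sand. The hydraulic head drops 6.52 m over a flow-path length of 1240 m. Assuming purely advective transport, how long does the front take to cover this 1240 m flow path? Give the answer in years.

Convert K: 5.98e-05 cm/s × 864 = 0.05167 m/day.
Hydraulic gradient i = Δh / L = 6.52 / 1240 = 0.005258.
Darcy flux q = K · i = 0.05167 × 0.005258 = 0.0002717 m/day.
Seepage velocity v = q / n_e = 0.0002717 / 0.15 = 0.001811 m/day.
Travel time t = L / v = 1240 / 0.001811 = 6.847e+05 days = 1874 years.

1870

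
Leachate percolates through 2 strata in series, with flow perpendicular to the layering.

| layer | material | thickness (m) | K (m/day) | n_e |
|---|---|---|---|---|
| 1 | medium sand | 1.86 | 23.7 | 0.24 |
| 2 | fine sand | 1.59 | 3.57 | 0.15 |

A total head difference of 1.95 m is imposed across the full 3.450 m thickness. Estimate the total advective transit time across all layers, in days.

With flow normal to the layers, continuity requires the same specific discharge q through every layer.
Σ(b_i/K_i) = 1.86/23.7 + 1.59/3.57 = 0.5239 d.
q = Δh / Σ(b_i/K_i) = 1.95 / 0.5239 = 3.722 m/day.
In each layer the seepage velocity is v_i = q/n_i, so the layer transit time is t_i = b_i·n_i / q:
  layer 1 (medium sand): t_1 = 1.86 × 0.24 / 3.722 = 0.1199 d
  layer 2 (fine sand): t_2 = 1.59 × 0.15 / 3.722 = 0.06407 d
Total t = Σ t_i = 0.1840 days.

0.184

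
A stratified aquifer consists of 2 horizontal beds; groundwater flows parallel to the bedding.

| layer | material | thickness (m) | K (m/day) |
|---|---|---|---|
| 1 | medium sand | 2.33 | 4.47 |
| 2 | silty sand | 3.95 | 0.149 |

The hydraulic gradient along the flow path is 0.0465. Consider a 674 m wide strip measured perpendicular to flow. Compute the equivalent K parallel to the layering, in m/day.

Flow is parallel to layering, so each bed carries its own Darcy discharge and the transmissivities add.
Σ(K_i·b_i) = 4.47×2.33 + 0.149×3.95 = 11.00 m²/day.
Total thickness b = 6.280 m, so K_eq = Σ(K_i·b_i)/b = 1.752 m/day.

1.75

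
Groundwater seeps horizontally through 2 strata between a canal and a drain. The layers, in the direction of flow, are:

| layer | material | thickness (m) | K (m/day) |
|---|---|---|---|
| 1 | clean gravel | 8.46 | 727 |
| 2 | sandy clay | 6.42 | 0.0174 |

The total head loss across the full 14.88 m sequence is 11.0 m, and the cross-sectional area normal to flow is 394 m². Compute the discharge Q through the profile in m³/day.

11.7

Flow is perpendicular to layering, so the layers act in series and the equivalent K is the thickness-weighted harmonic mean.
Total thickness L = 8.46 + 6.42 = 14.88 m.
Σ(b_i/K_i) = 8.46/727 + 6.42/0.0174 = 369.0 d.
K_eq = L / Σ(b_i/K_i) = 14.88 / 369.0 = 0.04033 m/day.
Q = K_eq · A · (Δh/L) = 0.04033 × 394 × (11.0/14.88) = 11.75 m³/day.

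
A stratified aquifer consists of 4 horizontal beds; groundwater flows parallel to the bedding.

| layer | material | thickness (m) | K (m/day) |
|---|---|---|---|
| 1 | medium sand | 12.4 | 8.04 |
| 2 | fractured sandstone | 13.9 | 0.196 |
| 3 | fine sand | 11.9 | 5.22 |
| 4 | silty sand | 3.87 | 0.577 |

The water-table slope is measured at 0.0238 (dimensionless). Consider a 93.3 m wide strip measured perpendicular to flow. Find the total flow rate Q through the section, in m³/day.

370

Flow is parallel to layering, so each bed carries its own Darcy discharge and the transmissivities add.
Σ(K_i·b_i) = 8.04×12.4 + 0.196×13.9 + 5.22×11.9 + 0.577×3.87 = 166.8 m²/day.
Hydraulic gradient i = 0.0238.
Q = Σ(K_i·b_i) · W · i = 166.8 × 93.3 × 0.02380 = 370.3 m³/day.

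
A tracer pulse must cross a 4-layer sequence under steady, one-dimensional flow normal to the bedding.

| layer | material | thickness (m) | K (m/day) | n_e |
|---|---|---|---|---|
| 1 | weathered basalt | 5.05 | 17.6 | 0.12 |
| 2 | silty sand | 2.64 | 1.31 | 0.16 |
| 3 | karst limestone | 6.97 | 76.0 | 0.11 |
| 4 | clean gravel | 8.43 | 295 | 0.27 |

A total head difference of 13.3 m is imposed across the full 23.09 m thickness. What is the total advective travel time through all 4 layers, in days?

0.742

With flow normal to the layers, continuity requires the same specific discharge q through every layer.
Σ(b_i/K_i) = 5.05/17.6 + 2.64/1.31 + 6.97/76.0 + 8.43/295 = 2.422 d.
q = Δh / Σ(b_i/K_i) = 13.3 / 2.422 = 5.490 m/day.
In each layer the seepage velocity is v_i = q/n_i, so the layer transit time is t_i = b_i·n_i / q:
  layer 1 (weathered basalt): t_1 = 5.05 × 0.12 / 5.490 = 0.1104 d
  layer 2 (silty sand): t_2 = 2.64 × 0.16 / 5.490 = 0.07694 d
  layer 3 (karst limestone): t_3 = 6.97 × 0.11 / 5.490 = 0.1396 d
  layer 4 (clean gravel): t_4 = 8.43 × 0.27 / 5.490 = 0.4146 d
Total t = Σ t_i = 0.7415 days.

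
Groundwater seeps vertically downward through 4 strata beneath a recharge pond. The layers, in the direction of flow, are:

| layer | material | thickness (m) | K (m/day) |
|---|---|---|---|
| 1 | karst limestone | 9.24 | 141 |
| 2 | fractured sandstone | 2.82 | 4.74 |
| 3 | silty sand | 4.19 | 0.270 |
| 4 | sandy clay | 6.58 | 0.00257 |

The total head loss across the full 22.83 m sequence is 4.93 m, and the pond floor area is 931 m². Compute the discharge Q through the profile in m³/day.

1.78

Flow is perpendicular to layering, so the layers act in series and the equivalent K is the thickness-weighted harmonic mean.
Total thickness L = 9.24 + 2.82 + 4.19 + 6.58 = 22.83 m.
Σ(b_i/K_i) = 9.24/141 + 2.82/4.74 + 4.19/0.270 + 6.58/0.00257 = 2576 d.
K_eq = L / Σ(b_i/K_i) = 22.83 / 2576 = 0.008861 m/day.
Q = K_eq · A · (Δh/L) = 0.008861 × 931 × (4.93/22.83) = 1.781 m³/day.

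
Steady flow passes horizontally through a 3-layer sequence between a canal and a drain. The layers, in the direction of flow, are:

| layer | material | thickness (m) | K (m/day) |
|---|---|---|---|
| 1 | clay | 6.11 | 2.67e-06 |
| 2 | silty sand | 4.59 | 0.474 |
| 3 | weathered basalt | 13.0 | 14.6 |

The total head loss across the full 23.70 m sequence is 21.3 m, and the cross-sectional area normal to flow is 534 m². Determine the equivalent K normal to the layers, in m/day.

Flow is perpendicular to layering, so the layers act in series and the equivalent K is the thickness-weighted harmonic mean.
Total thickness L = 6.11 + 4.59 + 13.0 = 23.70 m.
Σ(b_i/K_i) = 6.11/2.67e-06 + 4.59/0.474 + 13.0/14.6 = 2.288e+06 d.
K_eq = L / Σ(b_i/K_i) = 23.70 / 2.288e+06 = 1.036e-05 m/day.

1.04e-05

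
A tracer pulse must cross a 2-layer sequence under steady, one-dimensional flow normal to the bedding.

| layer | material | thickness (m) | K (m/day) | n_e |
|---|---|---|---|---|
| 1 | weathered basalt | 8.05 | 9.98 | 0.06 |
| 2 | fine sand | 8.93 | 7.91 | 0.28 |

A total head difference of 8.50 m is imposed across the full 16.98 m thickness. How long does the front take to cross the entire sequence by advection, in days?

0.679

With flow normal to the layers, continuity requires the same specific discharge q through every layer.
Σ(b_i/K_i) = 8.05/9.98 + 8.93/7.91 = 1.936 d.
q = Δh / Σ(b_i/K_i) = 8.50 / 1.936 = 4.391 m/day.
In each layer the seepage velocity is v_i = q/n_i, so the layer transit time is t_i = b_i·n_i / q:
  layer 1 (weathered basalt): t_1 = 8.05 × 0.06 / 4.391 = 0.1100 d
  layer 2 (fine sand): t_2 = 8.93 × 0.28 / 4.391 = 0.5694 d
Total t = Σ t_i = 0.6794 days.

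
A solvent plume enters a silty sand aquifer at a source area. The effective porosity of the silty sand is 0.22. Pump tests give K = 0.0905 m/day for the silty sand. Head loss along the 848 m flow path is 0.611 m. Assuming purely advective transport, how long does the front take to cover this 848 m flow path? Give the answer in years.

7830

Hydraulic gradient i = Δh / L = 0.611 / 848 = 0.0007205.
Darcy flux q = K · i = 0.09050 × 0.0007205 = 6.521e-05 m/day.
Seepage velocity v = q / n_e = 6.521e-05 / 0.22 = 0.0002964 m/day.
Travel time t = L / v = 848 / 0.0002964 = 2.861e+06 days = 7833 years.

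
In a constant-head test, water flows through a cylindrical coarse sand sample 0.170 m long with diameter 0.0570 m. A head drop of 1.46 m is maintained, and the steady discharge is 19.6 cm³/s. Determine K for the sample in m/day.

77.3

Cross-sectional area A = π·(d/2)² = π × (0.0570/2)² = 0.002552 m².
Convert discharge: 19.6 cm³/s = 1.960e-05 m³/s.
Darcy's law rearranged: K = Q·L / (A·Δh) = 1.960e-05 × 0.170 / (0.002552 × 1.46) = 0.0008944 m/s = 77.27 m/day.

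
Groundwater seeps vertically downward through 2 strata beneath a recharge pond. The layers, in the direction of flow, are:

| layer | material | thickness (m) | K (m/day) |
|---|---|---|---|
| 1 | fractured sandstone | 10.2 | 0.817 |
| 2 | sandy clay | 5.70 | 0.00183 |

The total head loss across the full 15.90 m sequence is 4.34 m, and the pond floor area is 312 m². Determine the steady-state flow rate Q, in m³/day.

0.433

Flow is perpendicular to layering, so the layers act in series and the equivalent K is the thickness-weighted harmonic mean.
Total thickness L = 10.2 + 5.70 = 15.90 m.
Σ(b_i/K_i) = 10.2/0.817 + 5.70/0.00183 = 3127 d.
K_eq = L / Σ(b_i/K_i) = 15.90 / 3127 = 0.005084 m/day.
Q = K_eq · A · (Δh/L) = 0.005084 × 312 × (4.34/15.90) = 0.4330 m³/day.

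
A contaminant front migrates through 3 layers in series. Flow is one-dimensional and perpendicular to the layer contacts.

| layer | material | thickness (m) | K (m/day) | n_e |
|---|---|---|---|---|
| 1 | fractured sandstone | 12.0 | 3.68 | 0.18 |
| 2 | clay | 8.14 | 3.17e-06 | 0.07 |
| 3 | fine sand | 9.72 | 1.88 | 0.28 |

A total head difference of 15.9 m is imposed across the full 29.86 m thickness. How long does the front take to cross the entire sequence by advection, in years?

With flow normal to the layers, continuity requires the same specific discharge q through every layer.
Σ(b_i/K_i) = 12.0/3.68 + 8.14/3.17e-06 + 9.72/1.88 = 2.568e+06 d.
q = Δh / Σ(b_i/K_i) = 15.9 / 2.568e+06 = 6.192e-06 m/day.
In each layer the seepage velocity is v_i = q/n_i, so the layer transit time is t_i = b_i·n_i / q:
  layer 1 (fractured sandstone): t_1 = 12.0 × 0.18 / 6.192e-06 = 3.488e+05 d
  layer 2 (clay): t_2 = 8.14 × 0.07 / 6.192e-06 = 92022 d
  layer 3 (fine sand): t_3 = 9.72 × 0.28 / 6.192e-06 = 4.395e+05 d
Total t = Σ t_i = 8.804e+05 days = 2410 years.

2410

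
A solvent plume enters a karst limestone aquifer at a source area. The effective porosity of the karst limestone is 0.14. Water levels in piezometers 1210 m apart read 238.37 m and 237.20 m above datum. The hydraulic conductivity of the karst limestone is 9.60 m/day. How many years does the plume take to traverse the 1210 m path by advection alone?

Hydraulic gradient i = (238.37 − 237.20) / 1210 = 1.17 / 1210 = 0.0009669.
Darcy flux q = K · i = 9.600 × 0.0009669 = 0.009283 m/day.
Seepage velocity v = q / n_e = 0.009283 / 0.14 = 0.06630 m/day.
Travel time t = L / v = 1210 / 0.06630 = 18249 days = 49.96 years.

50.0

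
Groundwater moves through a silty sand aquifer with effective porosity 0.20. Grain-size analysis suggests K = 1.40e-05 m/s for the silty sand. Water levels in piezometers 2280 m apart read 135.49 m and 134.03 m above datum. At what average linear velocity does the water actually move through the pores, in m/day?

0.00387

Convert K: 1.40e-05 m/s × 86400 = 1.210 m/day.
Hydraulic gradient i = (135.49 − 134.03) / 2280 = 1.46 / 2280 = 0.0006404.
Darcy flux q = K · i = 1.210 × 0.0006404 = 0.0007746 m/day.
Seepage velocity v = q / n_e = 0.0007746 / 0.20 = 0.003873 m/day.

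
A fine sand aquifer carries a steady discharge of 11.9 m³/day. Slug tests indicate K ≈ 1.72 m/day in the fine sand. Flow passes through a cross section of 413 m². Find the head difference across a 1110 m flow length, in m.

18.6

From Q = K·A·i, i = Q / (K·A) = 11.9 / (1.720 × 413.0) = 0.01675.
Head loss Δh = i · L = 0.01675 × 1110 = 18.59 m.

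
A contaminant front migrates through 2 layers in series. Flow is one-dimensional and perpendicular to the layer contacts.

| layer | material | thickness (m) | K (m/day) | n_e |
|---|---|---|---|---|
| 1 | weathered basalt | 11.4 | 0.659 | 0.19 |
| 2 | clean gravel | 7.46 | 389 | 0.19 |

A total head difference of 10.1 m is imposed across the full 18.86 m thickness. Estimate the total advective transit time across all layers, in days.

With flow normal to the layers, continuity requires the same specific discharge q through every layer.
Σ(b_i/K_i) = 11.4/0.659 + 7.46/389 = 17.32 d.
q = Δh / Σ(b_i/K_i) = 10.1 / 17.32 = 0.5832 m/day.
In each layer the seepage velocity is v_i = q/n_i, so the layer transit time is t_i = b_i·n_i / q:
  layer 1 (weathered basalt): t_1 = 11.4 × 0.19 / 0.5832 = 3.714 d
  layer 2 (clean gravel): t_2 = 7.46 × 0.19 / 0.5832 = 2.430 d
Total t = Σ t_i = 6.144 days.

6.14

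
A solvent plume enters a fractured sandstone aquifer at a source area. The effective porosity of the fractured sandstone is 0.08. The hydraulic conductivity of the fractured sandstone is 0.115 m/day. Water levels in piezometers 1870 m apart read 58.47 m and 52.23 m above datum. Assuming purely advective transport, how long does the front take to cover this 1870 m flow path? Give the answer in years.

Hydraulic gradient i = (58.47 − 52.23) / 1870 = 6.24 / 1870 = 0.003337.
Darcy flux q = K · i = 0.1150 × 0.003337 = 0.0003837 m/day.
Seepage velocity v = q / n_e = 0.0003837 / 0.08 = 0.004797 m/day.
Travel time t = L / v = 1870 / 0.004797 = 3.898e+05 days = 1067 years.

1070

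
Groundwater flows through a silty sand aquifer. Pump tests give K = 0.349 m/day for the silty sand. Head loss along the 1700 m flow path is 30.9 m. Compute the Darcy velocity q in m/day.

Hydraulic gradient i = Δh / L = 30.9 / 1700 = 0.01818.
Specific discharge q = K · i = 0.3490 × 0.01818 = 0.006344 m/day.

0.00634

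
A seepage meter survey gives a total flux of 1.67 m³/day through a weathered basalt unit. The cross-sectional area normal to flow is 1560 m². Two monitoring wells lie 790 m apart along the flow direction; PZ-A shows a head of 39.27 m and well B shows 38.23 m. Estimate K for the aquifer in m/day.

Hydraulic gradient i = (39.27 − 38.23) / 790 = 1.04 / 790 = 0.001316.
From Q = K·A·i, K = Q / (A·i) = 1.67 / (1560 × 0.001316) = 0.8132 m/day.

0.813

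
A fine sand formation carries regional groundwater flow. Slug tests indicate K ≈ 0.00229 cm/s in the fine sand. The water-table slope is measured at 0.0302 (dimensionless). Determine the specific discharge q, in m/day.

0.0598

Convert K: 0.00229 cm/s × 864 = 1.979 m/day.
Hydraulic gradient i = 0.0302.
Specific discharge q = K · i = 1.979 × 0.03020 = 0.05975 m/day.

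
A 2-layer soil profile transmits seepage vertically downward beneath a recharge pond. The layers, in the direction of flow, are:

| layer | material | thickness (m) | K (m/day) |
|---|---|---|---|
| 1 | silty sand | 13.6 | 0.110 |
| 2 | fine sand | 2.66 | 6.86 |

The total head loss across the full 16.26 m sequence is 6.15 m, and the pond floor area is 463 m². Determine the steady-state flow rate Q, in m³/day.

Flow is perpendicular to layering, so the layers act in series and the equivalent K is the thickness-weighted harmonic mean.
Total thickness L = 13.6 + 2.66 = 16.26 m.
Σ(b_i/K_i) = 13.6/0.110 + 2.66/6.86 = 124.0 d.
K_eq = L / Σ(b_i/K_i) = 16.26 / 124.0 = 0.1311 m/day.
Q = K_eq · A · (Δh/L) = 0.1311 × 463 × (6.15/16.26) = 22.96 m³/day.

23.0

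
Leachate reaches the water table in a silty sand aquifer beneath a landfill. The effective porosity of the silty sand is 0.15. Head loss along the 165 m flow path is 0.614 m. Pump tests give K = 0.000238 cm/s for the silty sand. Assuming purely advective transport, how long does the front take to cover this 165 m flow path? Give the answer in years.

Convert K: 0.000238 cm/s × 864 = 0.2056 m/day.
Hydraulic gradient i = Δh / L = 0.614 / 165 = 0.003721.
Darcy flux q = K · i = 0.2056 × 0.003721 = 0.0007652 m/day.
Seepage velocity v = q / n_e = 0.0007652 / 0.15 = 0.005101 m/day.
Travel time t = L / v = 165 / 0.005101 = 32344 days = 88.55 years.

88.6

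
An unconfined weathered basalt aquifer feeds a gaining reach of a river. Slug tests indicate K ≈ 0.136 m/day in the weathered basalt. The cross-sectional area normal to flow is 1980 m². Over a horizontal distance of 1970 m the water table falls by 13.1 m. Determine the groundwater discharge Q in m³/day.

Hydraulic gradient i = Δh / L = 13.1 / 1970 = 0.006650.
Darcy's law: Q = K · A · i = 0.1360 × 1980 × 0.006650 = 1.791 m³/day.

1.79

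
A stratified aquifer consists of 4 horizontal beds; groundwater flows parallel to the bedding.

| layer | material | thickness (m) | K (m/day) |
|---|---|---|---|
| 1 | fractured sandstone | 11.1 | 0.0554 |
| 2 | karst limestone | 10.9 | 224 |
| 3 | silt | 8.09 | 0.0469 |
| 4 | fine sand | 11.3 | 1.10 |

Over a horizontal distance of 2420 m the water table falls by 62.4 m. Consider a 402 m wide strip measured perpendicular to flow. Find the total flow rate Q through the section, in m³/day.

Flow is parallel to layering, so each bed carries its own Darcy discharge and the transmissivities add.
Σ(K_i·b_i) = 0.0554×11.1 + 224×10.9 + 0.0469×8.09 + 1.10×11.3 = 2455 m²/day.
Hydraulic gradient i = Δh / L = 62.4 / 2420 = 0.02579.
Q = Σ(K_i·b_i) · W · i = 2455 × 402 × 0.02579 = 25448 m³/day.

25400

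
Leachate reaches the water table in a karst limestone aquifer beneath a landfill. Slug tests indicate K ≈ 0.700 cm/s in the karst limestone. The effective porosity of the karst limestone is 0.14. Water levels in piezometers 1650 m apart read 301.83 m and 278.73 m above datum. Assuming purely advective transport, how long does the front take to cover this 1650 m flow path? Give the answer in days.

27.3

Convert K: 0.700 cm/s × 864 = 604.8 m/day.
Hydraulic gradient i = (301.83 − 278.73) / 1650 = 23.1 / 1650 = 0.01400.
Darcy flux q = K · i = 604.8 × 0.01400 = 8.467 m/day.
Seepage velocity v = q / n_e = 8.467 / 0.14 = 60.48 m/day.
Travel time t = L / v = 1650 / 60.48 = 27.28 days.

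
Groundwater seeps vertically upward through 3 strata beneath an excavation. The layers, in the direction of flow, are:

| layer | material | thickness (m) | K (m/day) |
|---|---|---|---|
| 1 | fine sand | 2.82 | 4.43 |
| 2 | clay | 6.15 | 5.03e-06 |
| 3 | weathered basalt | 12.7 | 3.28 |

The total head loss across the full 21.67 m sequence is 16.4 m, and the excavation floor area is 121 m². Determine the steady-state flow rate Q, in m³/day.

Flow is perpendicular to layering, so the layers act in series and the equivalent K is the thickness-weighted harmonic mean.
Total thickness L = 2.82 + 6.15 + 12.7 = 21.67 m.
Σ(b_i/K_i) = 2.82/4.43 + 6.15/5.03e-06 + 12.7/3.28 = 1.223e+06 d.
K_eq = L / Σ(b_i/K_i) = 21.67 / 1.223e+06 = 1.772e-05 m/day.
Q = K_eq · A · (Δh/L) = 1.772e-05 × 121 × (16.4/21.67) = 0.001623 m³/day.

0.00162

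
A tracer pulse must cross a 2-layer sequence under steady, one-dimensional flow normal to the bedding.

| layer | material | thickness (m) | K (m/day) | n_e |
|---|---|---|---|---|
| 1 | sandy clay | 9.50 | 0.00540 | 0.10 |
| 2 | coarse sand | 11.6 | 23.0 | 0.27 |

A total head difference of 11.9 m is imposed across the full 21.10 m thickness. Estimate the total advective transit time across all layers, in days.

With flow normal to the layers, continuity requires the same specific discharge q through every layer.
Σ(b_i/K_i) = 9.50/0.00540 + 11.6/23.0 = 1760 d.
q = Δh / Σ(b_i/K_i) = 11.9 / 1760 = 0.006762 m/day.
In each layer the seepage velocity is v_i = q/n_i, so the layer transit time is t_i = b_i·n_i / q:
  layer 1 (sandy clay): t_1 = 9.50 × 0.10 / 0.006762 = 140.5 d
  layer 2 (coarse sand): t_2 = 11.6 × 0.27 / 0.006762 = 463.2 d
Total t = Σ t_i = 603.6 days.

604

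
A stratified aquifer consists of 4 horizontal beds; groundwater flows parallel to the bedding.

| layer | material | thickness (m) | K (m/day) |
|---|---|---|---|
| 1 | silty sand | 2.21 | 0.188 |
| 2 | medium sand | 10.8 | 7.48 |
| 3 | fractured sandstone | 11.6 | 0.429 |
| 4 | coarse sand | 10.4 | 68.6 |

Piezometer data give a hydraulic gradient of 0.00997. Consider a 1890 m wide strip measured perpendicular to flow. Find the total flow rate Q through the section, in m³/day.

Flow is parallel to layering, so each bed carries its own Darcy discharge and the transmissivities add.
Σ(K_i·b_i) = 0.188×2.21 + 7.48×10.8 + 0.429×11.6 + 68.6×10.4 = 799.6 m²/day.
Hydraulic gradient i = 0.00997.
Q = Σ(K_i·b_i) · W · i = 799.6 × 1890 × 0.009970 = 15067 m³/day.

15100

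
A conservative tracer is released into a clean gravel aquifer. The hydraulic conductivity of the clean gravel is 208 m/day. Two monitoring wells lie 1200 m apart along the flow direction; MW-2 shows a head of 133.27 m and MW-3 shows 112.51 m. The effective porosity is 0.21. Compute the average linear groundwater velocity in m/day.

Hydraulic gradient i = (133.27 − 112.51) / 1200 = 20.76 / 1200 = 0.01730.
Darcy flux q = K · i = 208.0 × 0.01730 = 3.598 m/day.
Seepage velocity v = q / n_e = 3.598 / 0.21 = 17.14 m/day.

17.1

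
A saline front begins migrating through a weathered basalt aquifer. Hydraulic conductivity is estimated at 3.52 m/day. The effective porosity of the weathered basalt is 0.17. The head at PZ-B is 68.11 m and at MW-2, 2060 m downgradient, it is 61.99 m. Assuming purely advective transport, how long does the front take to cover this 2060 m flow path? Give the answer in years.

Hydraulic gradient i = (68.11 − 61.99) / 2060 = 6.12 / 2060 = 0.002971.
Darcy flux q = K · i = 3.520 × 0.002971 = 0.01046 m/day.
Seepage velocity v = q / n_e = 0.01046 / 0.17 = 0.06151 m/day.
Travel time t = L / v = 2060 / 0.06151 = 33488 days = 91.69 years.

91.7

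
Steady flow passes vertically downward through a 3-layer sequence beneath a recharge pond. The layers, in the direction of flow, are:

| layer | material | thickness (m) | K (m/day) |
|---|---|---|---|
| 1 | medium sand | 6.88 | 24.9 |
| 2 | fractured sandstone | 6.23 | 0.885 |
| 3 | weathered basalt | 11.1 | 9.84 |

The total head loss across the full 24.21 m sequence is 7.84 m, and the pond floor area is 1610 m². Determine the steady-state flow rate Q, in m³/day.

1490

Flow is perpendicular to layering, so the layers act in series and the equivalent K is the thickness-weighted harmonic mean.
Total thickness L = 6.88 + 6.23 + 11.1 = 24.21 m.
Σ(b_i/K_i) = 6.88/24.9 + 6.23/0.885 + 11.1/9.84 = 8.444 d.
K_eq = L / Σ(b_i/K_i) = 24.21 / 8.444 = 2.867 m/day.
Q = K_eq · A · (Δh/L) = 2.867 × 1610 × (7.84/24.21) = 1495 m³/day.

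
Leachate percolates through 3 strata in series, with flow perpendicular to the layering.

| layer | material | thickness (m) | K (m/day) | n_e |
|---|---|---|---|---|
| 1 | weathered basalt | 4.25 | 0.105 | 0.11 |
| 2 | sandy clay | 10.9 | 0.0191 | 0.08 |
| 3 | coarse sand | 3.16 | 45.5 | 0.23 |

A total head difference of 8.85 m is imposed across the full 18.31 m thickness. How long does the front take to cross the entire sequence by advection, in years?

0.391

With flow normal to the layers, continuity requires the same specific discharge q through every layer.
Σ(b_i/K_i) = 4.25/0.105 + 10.9/0.0191 + 3.16/45.5 = 611.2 d.
q = Δh / Σ(b_i/K_i) = 8.85 / 611.2 = 0.01448 m/day.
In each layer the seepage velocity is v_i = q/n_i, so the layer transit time is t_i = b_i·n_i / q:
  layer 1 (weathered basalt): t_1 = 4.25 × 0.11 / 0.01448 = 32.29 d
  layer 2 (sandy clay): t_2 = 10.9 × 0.08 / 0.01448 = 60.22 d
  layer 3 (coarse sand): t_3 = 3.16 × 0.23 / 0.01448 = 50.20 d
Total t = Σ t_i = 142.7 days = 0.3907 years.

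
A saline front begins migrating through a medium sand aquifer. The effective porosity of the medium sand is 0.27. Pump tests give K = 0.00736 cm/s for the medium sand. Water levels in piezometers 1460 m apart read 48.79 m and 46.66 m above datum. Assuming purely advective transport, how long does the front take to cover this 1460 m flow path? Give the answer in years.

116

Convert K: 0.00736 cm/s × 864 = 6.359 m/day.
Hydraulic gradient i = (48.79 − 46.66) / 1460 = 2.13 / 1460 = 0.001459.
Darcy flux q = K · i = 6.359 × 0.001459 = 0.009277 m/day.
Seepage velocity v = q / n_e = 0.009277 / 0.27 = 0.03436 m/day.
Travel time t = L / v = 1460 / 0.03436 = 42491 days = 116.3 years.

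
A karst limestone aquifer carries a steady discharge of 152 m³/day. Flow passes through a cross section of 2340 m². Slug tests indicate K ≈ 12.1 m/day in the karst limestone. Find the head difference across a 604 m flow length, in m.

From Q = K·A·i, i = Q / (K·A) = 152 / (12.10 × 2340) = 0.005368.
Head loss Δh = i · L = 0.005368 × 604 = 3.242 m.

3.24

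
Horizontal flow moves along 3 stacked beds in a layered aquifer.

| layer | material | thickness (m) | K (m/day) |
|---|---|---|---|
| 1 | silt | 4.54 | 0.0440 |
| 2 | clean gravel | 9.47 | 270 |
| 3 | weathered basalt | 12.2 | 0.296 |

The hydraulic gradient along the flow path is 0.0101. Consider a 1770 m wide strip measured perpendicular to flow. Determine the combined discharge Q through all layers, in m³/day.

Flow is parallel to layering, so each bed carries its own Darcy discharge and the transmissivities add.
Σ(K_i·b_i) = 0.0440×4.54 + 270×9.47 + 0.296×12.2 = 2561 m²/day.
Hydraulic gradient i = 0.0101.
Q = Σ(K_i·b_i) · W · i = 2561 × 1770 × 0.01010 = 45778 m³/day.

45800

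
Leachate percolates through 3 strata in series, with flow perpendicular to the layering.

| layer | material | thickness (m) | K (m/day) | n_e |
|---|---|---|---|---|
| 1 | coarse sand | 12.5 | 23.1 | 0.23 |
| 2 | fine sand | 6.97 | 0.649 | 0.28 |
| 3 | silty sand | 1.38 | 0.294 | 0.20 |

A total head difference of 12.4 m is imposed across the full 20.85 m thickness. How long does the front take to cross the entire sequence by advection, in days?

With flow normal to the layers, continuity requires the same specific discharge q through every layer.
Σ(b_i/K_i) = 12.5/23.1 + 6.97/0.649 + 1.38/0.294 = 15.97 d.
q = Δh / Σ(b_i/K_i) = 12.4 / 15.97 = 0.7762 m/day.
In each layer the seepage velocity is v_i = q/n_i, so the layer transit time is t_i = b_i·n_i / q:
  layer 1 (coarse sand): t_1 = 12.5 × 0.23 / 0.7762 = 3.704 d
  layer 2 (fine sand): t_2 = 6.97 × 0.28 / 0.7762 = 2.514 d
  layer 3 (silty sand): t_3 = 1.38 × 0.20 / 0.7762 = 0.3556 d
Total t = Σ t_i = 6.574 days.

6.57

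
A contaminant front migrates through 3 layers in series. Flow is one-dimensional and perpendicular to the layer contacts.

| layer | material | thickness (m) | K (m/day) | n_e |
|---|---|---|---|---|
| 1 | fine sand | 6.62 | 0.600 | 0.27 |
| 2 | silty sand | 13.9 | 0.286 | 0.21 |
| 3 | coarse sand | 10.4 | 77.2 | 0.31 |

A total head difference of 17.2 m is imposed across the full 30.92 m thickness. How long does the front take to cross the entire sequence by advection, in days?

With flow normal to the layers, continuity requires the same specific discharge q through every layer.
Σ(b_i/K_i) = 6.62/0.600 + 13.9/0.286 + 10.4/77.2 = 59.77 d.
q = Δh / Σ(b_i/K_i) = 17.2 / 59.77 = 0.2878 m/day.
In each layer the seepage velocity is v_i = q/n_i, so the layer transit time is t_i = b_i·n_i / q:
  layer 1 (fine sand): t_1 = 6.62 × 0.27 / 0.2878 = 6.211 d
  layer 2 (silty sand): t_2 = 13.9 × 0.21 / 0.2878 = 10.14 d
  layer 3 (coarse sand): t_3 = 10.4 × 0.31 / 0.2878 = 11.20 d
Total t = Σ t_i = 27.56 days.

27.6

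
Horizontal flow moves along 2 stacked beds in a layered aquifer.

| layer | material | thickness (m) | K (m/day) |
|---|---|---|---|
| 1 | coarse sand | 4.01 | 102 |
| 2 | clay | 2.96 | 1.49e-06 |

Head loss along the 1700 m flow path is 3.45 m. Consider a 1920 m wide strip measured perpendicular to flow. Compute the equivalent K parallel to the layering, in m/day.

58.7

Flow is parallel to layering, so each bed carries its own Darcy discharge and the transmissivities add.
Σ(K_i·b_i) = 102×4.01 + 1.49e-06×2.96 = 409.0 m²/day.
Total thickness b = 6.970 m, so K_eq = Σ(K_i·b_i)/b = 58.68 m/day.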